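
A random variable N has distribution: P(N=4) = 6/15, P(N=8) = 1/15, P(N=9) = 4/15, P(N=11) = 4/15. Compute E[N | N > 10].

11

P(N > 10) = 4/15.
Σ over the event: 11·4/15 = 44/15.
E[N | N > 10] = (44/15) / (4/15) = 11.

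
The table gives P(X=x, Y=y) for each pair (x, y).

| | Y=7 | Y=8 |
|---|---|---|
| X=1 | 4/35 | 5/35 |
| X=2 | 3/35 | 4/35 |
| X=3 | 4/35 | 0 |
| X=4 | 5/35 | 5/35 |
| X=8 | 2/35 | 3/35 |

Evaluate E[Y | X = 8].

38/5

P(X = 8) = 1/7.
Summing Y·P(X=x,Y=y) over the conditioning event gives 38/35.
E[Y | X = 8] = (38/35) / (1/7) = 38/5.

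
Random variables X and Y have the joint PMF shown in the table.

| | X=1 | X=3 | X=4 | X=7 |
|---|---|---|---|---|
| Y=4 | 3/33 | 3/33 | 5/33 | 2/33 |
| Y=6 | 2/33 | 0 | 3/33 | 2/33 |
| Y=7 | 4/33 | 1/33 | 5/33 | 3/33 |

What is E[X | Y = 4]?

P(Y = 4) = 13/33.
Summing X·P(X=x,Y=y) over the conditioning event gives 46/33.
E[X | Y = 4] = (46/33) / (13/33) = 46/13.

46/13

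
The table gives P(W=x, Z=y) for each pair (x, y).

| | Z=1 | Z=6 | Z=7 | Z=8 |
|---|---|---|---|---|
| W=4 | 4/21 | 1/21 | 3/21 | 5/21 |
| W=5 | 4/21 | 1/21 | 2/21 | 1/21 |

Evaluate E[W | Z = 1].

P(Z = 1) = 8/21.
Σ W·P over the event = 4·(4/21) + 5·(4/21) = 12/7.
E[W | Z = 1] = (12/7) / (8/21) = 9/2.

9/2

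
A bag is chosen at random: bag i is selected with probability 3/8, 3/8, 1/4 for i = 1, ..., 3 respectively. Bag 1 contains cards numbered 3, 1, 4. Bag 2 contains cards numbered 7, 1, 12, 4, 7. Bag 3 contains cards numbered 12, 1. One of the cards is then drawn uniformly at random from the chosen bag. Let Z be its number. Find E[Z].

99/20

E[Z | bag 1] = (3+1+4)/3 = 8/3.
E[Z | bag 2] = (7+1+12+4+7)/5 = 31/5.
E[Z | bag 3] = (12+1)/2 = 13/2.
E[Z] = (3/8)·(8/3) + (3/8)·(31/5) + (1/4)·(13/2) = 99/20.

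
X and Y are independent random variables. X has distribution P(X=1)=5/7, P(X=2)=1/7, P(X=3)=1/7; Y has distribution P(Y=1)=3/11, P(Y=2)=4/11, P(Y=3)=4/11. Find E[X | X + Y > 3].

23/13

P(X + Y > 3) = 39/77.
Summing X·P(x,y) over outcomes with X + Y > 3 gives 69/77.
E[X | X + Y > 3] = (69/77) / (39/77) = 23/13.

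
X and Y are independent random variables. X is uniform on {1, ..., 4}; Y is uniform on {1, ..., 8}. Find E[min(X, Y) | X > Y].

5/3

P(X > Y) = 3/16.
Summing min(X,Y)·P(x,y) over outcomes with X > Y gives 5/16.
E[min(X, Y) | X > Y] = (5/16) / (3/16) = 5/3.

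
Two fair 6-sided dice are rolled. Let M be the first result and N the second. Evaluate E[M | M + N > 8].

P(M + N > 8) = 5/18.
Summing M·P(x,y) over outcomes with M + N > 8 gives 25/18.
E[M | M + N > 8] = (25/18) / (5/18) = 5.

5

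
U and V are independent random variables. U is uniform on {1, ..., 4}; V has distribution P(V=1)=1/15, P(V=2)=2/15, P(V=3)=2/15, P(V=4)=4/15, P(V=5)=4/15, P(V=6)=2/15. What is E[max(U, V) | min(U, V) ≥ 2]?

13/3

P(min(U, V) ≥ 2) = 7/10.
Summing max(U,V)·P(x,y) over outcomes with min(U, V) ≥ 2 gives 91/30.
E[max(U, V) | min(U, V) ≥ 2] = (91/30) / (7/10) = 13/3.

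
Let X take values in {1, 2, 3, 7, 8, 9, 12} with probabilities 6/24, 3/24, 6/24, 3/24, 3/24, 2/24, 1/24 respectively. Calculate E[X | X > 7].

9

P(X > 7) = 1/4.
Σ over the event: 8·1/8 + 9·1/12 + 12·1/24 = 9/4.
E[X | X > 7] = (9/4) / (1/4) = 9.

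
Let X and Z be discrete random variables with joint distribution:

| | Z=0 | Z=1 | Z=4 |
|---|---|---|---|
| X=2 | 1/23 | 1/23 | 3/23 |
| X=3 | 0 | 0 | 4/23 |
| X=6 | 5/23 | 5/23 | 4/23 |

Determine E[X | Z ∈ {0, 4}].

P(Z ∈ {0, 4}) = 17/23.
Summing X·P(X=x,Z=y) over the conditioning event gives 74/23.
E[X | Z ∈ {0, 4}] = (74/23) / (17/23) = 74/17.

74/17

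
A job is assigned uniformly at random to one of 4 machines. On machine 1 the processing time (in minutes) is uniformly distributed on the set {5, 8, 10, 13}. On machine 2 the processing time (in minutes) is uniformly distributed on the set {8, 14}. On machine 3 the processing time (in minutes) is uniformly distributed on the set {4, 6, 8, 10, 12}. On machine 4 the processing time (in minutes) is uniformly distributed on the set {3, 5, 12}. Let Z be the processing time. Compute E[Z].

26/3

E[Z | machine 1] = (5+8+10+13)/4 = 9.
E[Z | machine 2] = (8+14)/2 = 11.
E[Z | machine 3] = (4+6+8+10+12)/5 = 8.
E[Z | machine 4] = (3+5+12)/3 = 20/3.
E[Z] = (1/4)·(9) + (1/4)·(11) + (1/4)·(8) + (1/4)·(20/3) = 26/3.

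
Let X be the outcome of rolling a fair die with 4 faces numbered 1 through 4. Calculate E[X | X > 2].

7/2

Given X > 2, X is equally likely to be any of {3, 4}.
E[X | X > 2] = (3 + 4) / 2 = 7/2.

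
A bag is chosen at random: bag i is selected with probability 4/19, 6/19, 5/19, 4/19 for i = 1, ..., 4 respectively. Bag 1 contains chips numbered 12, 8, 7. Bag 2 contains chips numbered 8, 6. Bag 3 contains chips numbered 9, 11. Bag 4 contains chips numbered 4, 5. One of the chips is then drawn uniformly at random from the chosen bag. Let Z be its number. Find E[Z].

E[Z | bag 1] = (12+8+7)/3 = 9.
E[Z | bag 2] = (8+6)/2 = 7.
E[Z | bag 3] = (9+11)/2 = 10.
E[Z | bag 4] = (4+5)/2 = 9/2.
By the law of total expectation,
E[Z] = (4/19)·(9) + (6/19)·(7) + (5/19)·(10) + (4/19)·(9/2) = 146/19.

146/19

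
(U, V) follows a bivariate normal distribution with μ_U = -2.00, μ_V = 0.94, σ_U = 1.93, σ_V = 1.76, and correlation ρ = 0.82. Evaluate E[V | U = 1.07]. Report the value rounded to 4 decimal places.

3.2357

For a bivariate normal, E[V | U=x] = μ_V + ρ·(σ_V/σ_U)·(x − μ_U).
E[V | U=1.07] = 0.94 + (0.82)·(1.76/1.93)·(1.07 − (-2.00)) = 0.94 + (0.74777)·(3.07) = 3.2357.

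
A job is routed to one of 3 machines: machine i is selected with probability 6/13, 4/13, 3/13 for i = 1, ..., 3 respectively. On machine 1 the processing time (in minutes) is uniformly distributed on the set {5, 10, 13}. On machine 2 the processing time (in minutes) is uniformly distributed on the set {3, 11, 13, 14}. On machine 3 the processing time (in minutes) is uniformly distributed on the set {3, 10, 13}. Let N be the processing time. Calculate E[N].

E[N | machine 1] = (5+10+13)/3 = 28/3.
E[N | machine 2] = (3+11+13+14)/4 = 41/4.
E[N | machine 3] = (3+10+13)/3 = 26/3.
E[N] = (6/13)·(28/3) + (4/13)·(41/4) + (3/13)·(26/3) = 123/13.

123/13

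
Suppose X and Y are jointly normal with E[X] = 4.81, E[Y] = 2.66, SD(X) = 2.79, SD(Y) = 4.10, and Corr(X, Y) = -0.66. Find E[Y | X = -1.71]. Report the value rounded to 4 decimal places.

For a bivariate normal, E[Y | X=x] = μ_Y + ρ·(σ_Y/σ_X)·(x − μ_X).
E[Y | X=-1.71] = 2.66 + (-0.66)·(4.10/2.79)·(-1.71 − (4.81)) = 2.66 + (-0.96989)·(-6.52) = 8.9837.

8.9837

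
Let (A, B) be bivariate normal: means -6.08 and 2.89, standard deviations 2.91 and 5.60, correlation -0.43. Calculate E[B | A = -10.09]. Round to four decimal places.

6.2082

For a bivariate normal, E[B | A=x] = μ_B + ρ·(σ_B/σ_A)·(x − μ_A).
E[B | A=-10.09] = 2.89 + (-0.43)·(5.60/2.91)·(-10.09 − (-6.08)) = 2.89 + (-0.82749)·(-4.01) = 6.2082.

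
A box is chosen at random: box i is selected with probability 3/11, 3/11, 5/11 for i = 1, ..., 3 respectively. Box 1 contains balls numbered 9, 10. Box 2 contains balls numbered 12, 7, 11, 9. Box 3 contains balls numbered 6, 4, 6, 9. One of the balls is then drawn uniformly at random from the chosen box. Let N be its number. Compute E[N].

89/11

E[N | box 1] = (9+10)/2 = 19/2.
E[N | box 2] = (12+7+11+9)/4 = 39/4.
E[N | box 3] = (6+4+6+9)/4 = 25/4.
E[N] = (3/11)·(19/2) + (3/11)·(39/4) + (5/11)·(25/4) = 89/11.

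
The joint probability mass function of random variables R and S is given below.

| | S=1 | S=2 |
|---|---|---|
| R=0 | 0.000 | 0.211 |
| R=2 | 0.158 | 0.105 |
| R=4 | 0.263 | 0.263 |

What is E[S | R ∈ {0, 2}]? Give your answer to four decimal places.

P(R ∈ {0, 2}) = 0.474.
Σ S·P over the event = 2·(0.211) + 1·(0.158) + 2·(0.105) = 0.790.
E[S | R ∈ {0, 2}] = (0.790) / (0.474) = 1.6667.

1.6667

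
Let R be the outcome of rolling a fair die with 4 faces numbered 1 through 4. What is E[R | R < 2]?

Given R < 2, R is equally likely to be any of {1}.
E[R | R < 2] = (1) / 1 = 1.

1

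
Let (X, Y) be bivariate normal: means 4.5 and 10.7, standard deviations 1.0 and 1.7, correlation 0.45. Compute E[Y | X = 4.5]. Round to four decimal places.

10.7000

For a bivariate normal, E[Y | X=x] = μ_Y + ρ·(σ_Y/σ_X)·(x − μ_X).
E[Y | X=4.5] = 10.7 + (0.45)·(1.7/1.0)·(4.5 − (4.5)) = 10.7 + (0.765)·(0) = 10.7000.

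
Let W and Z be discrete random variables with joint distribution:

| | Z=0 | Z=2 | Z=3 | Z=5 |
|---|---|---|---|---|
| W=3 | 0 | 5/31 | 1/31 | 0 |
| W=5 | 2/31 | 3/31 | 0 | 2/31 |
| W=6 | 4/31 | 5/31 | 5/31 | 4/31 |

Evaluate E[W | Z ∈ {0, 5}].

17/3

P(Z ∈ {0, 5}) = 12/31.
Σ W·P over the event = 5·(2/31) + 5·(2/31) + 6·(4/31) + 6·(4/31) = 68/31.
E[W | Z ∈ {0, 5}] = (68/31) / (12/31) = 17/3.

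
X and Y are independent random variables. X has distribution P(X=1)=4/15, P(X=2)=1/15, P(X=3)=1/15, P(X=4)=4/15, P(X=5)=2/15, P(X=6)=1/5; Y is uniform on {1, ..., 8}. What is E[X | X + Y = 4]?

3/2

P(X + Y = 4) = 1/20.
Summing X·P(x,y) over outcomes with X + Y = 4 gives 3/40.
E[X | X + Y = 4] = (3/40) / (1/20) = 3/2.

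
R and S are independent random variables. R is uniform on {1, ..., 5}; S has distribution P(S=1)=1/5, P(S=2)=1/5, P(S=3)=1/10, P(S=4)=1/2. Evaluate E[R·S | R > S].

P(R > S) = 21/50.
Summing RS·P(x,y) over outcomes with R > S gives 203/50.
E[R·S | R > S] = (203/50) / (21/50) = 29/3.

29/3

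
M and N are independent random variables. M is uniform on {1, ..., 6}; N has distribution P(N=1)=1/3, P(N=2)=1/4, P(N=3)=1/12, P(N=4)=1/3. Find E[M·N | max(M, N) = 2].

13/5

P(max(M, N) = 2) = 5/36.
Summing MN·P(x,y) over outcomes with max(M, N) = 2 gives 13/36.
E[M·N | max(M, N) = 2] = (13/36) / (5/36) = 13/5.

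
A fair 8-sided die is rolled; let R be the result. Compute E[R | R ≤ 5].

Given R ≤ 5, R is equally likely to be any of {1, 2, 3, 4, 5}.
E[R | R ≤ 5] = (1 + 2 + 3 + 4 + 5) / 5 = 3.

3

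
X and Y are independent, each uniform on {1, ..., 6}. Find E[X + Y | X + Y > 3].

244/33

P(X + Y > 3) = 11/12.
Summing (X+Y)·P(x,y) over outcomes with X + Y > 3 gives 61/9.
E[X + Y | X + Y > 3] = (61/9) / (11/12) = 244/33.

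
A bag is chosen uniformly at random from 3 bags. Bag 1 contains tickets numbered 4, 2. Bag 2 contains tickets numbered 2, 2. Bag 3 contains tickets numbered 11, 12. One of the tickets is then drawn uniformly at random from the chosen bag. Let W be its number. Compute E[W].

E[W | bag 1] = (4+2)/2 = 3.
E[W | bag 2] = (2+2)/2 = 2.
E[W | bag 3] = (11+12)/2 = 23/2.
E[W] = (1/3)·(3) + (1/3)·(2) + (1/3)·(23/2) = 11/2.

11/2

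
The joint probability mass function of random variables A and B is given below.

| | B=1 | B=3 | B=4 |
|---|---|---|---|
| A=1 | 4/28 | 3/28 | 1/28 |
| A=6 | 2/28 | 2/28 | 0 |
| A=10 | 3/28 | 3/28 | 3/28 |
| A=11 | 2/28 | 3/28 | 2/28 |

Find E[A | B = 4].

53/6

P(B = 4) = 3/14.
Summing A·P(A=x,B=y) over the conditioning event gives 53/28.
E[A | B = 4] = (53/28) / (3/14) = 53/6.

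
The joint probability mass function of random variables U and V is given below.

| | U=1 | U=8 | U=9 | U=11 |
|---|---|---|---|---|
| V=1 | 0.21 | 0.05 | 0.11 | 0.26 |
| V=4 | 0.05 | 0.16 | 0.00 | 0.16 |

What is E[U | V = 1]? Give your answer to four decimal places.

P(V = 1) = 0.63.
Σ U·P over the event = 1·(0.21) + 8·(0.05) + 9·(0.11) + 11·(0.26) = 4.46.
E[U | V = 1] = (4.46) / (0.63) = 7.0794.

7.0794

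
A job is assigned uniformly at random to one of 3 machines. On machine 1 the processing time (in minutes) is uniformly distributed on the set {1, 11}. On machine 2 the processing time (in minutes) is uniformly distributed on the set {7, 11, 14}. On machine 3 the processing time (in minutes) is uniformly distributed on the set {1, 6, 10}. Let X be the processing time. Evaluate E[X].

67/9

E[X | machine 1] = (1+11)/2 = 6.
E[X | machine 2] = (7+11+14)/3 = 32/3.
E[X | machine 3] = (1+6+10)/3 = 17/3.
By the law of total expectation,
E[X] = (1/3)·(6) + (1/3)·(32/3) + (1/3)·(17/3) = 67/9.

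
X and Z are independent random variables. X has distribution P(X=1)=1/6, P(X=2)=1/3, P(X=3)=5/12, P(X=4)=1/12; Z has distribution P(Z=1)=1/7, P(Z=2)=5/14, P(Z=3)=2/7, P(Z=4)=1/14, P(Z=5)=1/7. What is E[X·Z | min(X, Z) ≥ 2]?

81/10

P(min(X, Z) ≥ 2) = 5/7.
Summing XZ·P(x,y) over outcomes with min(X, Z) ≥ 2 gives 81/14.
E[X·Z | min(X, Z) ≥ 2] = (81/14) / (5/7) = 81/10.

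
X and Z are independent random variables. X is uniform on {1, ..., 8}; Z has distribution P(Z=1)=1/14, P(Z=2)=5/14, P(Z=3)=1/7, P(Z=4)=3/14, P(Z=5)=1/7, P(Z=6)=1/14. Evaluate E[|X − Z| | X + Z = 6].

28/13

P(X + Z = 6) = 13/112.
Summing |X−Z|·P(x,y) over outcomes with X + Z = 6 gives 1/4.
E[|X − Z| | X + Z = 6] = (1/4) / (13/112) = 28/13.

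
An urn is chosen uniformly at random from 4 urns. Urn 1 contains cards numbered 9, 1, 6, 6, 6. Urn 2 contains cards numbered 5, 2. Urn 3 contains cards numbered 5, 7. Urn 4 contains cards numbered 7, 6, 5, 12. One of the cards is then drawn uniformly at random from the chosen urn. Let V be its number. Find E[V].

113/20

E[V | urn 1] = (9+1+6+6+6)/5 = 28/5.
E[V | urn 2] = (5+2)/2 = 7/2.
E[V | urn 3] = (5+7)/2 = 6.
E[V | urn 4] = (7+6+5+12)/4 = 15/2.
By the law of total expectation,
E[V] = (1/4)·(28/5) + (1/4)·(7/2) + (1/4)·(6) + (1/4)·(15/2) = 113/20.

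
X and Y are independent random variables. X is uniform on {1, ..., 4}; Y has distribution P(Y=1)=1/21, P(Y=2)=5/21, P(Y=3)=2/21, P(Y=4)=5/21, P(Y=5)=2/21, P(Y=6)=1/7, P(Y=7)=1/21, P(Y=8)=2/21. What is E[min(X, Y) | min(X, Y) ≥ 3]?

103/30

P(min(X, Y) ≥ 3) = 5/14.
Summing min(X,Y)·P(x,y) over outcomes with min(X, Y) ≥ 3 gives 103/84.
E[min(X, Y) | min(X, Y) ≥ 3] = (103/84) / (5/14) = 103/30.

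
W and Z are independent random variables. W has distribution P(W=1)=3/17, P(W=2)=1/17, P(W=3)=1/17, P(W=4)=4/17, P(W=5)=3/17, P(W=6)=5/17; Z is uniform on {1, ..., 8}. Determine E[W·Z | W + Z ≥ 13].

P(W + Z ≥ 13) = 13/136.
Summing WZ·P(x,y) over outcomes with W + Z ≥ 13 gives 285/68.
E[W·Z | W + Z ≥ 13] = (285/68) / (13/136) = 570/13.

570/13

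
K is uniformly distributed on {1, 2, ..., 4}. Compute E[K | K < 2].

1

Given K < 2, K is equally likely to be any of {1}.
E[K | K < 2] = (1) / 1 = 1.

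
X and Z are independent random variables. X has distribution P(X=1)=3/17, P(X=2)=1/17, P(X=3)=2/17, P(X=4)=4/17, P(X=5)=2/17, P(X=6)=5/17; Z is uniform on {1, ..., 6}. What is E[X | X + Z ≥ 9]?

47/9

P(X + Z ≥ 9) = 6/17.
Summing X·P(x,y) over outcomes with X + Z ≥ 9 gives 94/51.
E[X | X + Z ≥ 9] = (94/51) / (6/17) = 47/9.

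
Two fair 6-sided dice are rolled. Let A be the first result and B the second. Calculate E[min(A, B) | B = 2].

11/6

P(B = 2) = 1/6.
Summing min(A,B)·P(x,y) over outcomes with B = 2 gives 11/36.
E[min(A, B) | B = 2] = (11/36) / (1/6) = 11/6.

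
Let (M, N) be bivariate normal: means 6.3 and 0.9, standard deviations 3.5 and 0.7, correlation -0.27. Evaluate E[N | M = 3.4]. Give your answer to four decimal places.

E[N | M=x] = μ_N + ρ(σ_N/σ_M)(x − μ_M) for jointly normal variables.
E[N | M=3.4] = 0.9 + (-0.27)·(0.7/3.5)·(3.4 − (6.3)) = 0.9 + (-0.054)·(-2.9) = 1.0566.

1.0566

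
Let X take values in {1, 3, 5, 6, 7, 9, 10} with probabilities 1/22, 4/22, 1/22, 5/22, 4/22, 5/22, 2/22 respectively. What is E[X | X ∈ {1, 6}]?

31/6

P(X ∈ {1, 6}) = 3/11.
Σ over the event: 1·1/22 + 6·5/22 = 31/22.
E[X | X ∈ {1, 6}] = (31/22) / (3/11) = 31/6.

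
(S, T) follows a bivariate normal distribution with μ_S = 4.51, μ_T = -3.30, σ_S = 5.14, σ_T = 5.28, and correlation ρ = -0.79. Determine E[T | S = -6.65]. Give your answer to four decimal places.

5.7565

The regression of T on S has slope ρ·σ_T/σ_S and passes through (μ_S, μ_T).
E[T | S=-6.65] = -3.30 + (-0.79)·(5.28/5.14)·(-6.65 − (4.51)) = -3.30 + (-0.811518)·(-11.16) = 5.7565.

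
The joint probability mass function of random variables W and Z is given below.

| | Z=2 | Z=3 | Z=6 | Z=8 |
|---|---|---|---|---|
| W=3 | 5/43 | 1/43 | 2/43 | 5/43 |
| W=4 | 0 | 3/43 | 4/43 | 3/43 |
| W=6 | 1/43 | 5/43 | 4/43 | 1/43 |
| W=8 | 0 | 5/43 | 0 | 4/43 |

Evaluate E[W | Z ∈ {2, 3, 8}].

57/11

P(Z ∈ {2, 3, 8}) = 33/43.
Summing W·P(W=x,Z=y) over the conditioning event gives 171/43.
E[W | Z ∈ {2, 3, 8}] = (171/43) / (33/43) = 57/11.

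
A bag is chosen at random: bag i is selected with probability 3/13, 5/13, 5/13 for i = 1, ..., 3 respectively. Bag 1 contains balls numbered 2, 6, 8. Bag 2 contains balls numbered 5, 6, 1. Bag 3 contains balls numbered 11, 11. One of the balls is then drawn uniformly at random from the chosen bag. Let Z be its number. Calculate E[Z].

7

E[Z | bag 1] = (2+6+8)/3 = 16/3.
E[Z | bag 2] = (5+6+1)/3 = 4.
E[Z | bag 3] = (11+11)/2 = 11.
By the law of total expectation,
E[Z] = (3/13)·(16/3) + (5/13)·(4) + (5/13)·(11) = 7.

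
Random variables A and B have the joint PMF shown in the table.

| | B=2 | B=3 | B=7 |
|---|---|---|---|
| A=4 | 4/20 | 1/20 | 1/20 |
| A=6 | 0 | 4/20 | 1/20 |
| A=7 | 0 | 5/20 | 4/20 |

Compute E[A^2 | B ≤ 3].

67/2

P(B ≤ 3) = 7/10.
Σ A^2·P over the event = 16·(4/20) + 16·(1/20) + 36·(4/20) + 49·(5/20) = 469/20.
E[A^2 | B ≤ 3] = (469/20) / (7/10) = 67/2.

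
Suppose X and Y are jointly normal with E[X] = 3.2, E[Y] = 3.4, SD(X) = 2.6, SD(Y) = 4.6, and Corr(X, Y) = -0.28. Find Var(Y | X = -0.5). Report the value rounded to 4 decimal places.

Var(Y | X=x) = (1 − ρ²)·σ_Y².
Var(Y | X=-0.5) = (4.6)²·(1 − (-0.28)²) = 21.16·0.9216 = 19.5011.

19.5011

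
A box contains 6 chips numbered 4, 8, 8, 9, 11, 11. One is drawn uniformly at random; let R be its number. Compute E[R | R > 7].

P(R > 7) = 5/6.
Σ over the event: 8·1/3 + 9·1/6 + 11·1/3 = 47/6.
E[R | R > 7] = (47/6) / (5/6) = 47/5.

47/5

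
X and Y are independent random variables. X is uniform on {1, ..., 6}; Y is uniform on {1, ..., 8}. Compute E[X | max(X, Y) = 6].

P(max(X, Y) = 6) = 11/48.
Summing X·P(x,y) over outcomes with max(X, Y) = 6 gives 17/16.
E[X | max(X, Y) = 6] = (17/16) / (11/48) = 51/11.

51/11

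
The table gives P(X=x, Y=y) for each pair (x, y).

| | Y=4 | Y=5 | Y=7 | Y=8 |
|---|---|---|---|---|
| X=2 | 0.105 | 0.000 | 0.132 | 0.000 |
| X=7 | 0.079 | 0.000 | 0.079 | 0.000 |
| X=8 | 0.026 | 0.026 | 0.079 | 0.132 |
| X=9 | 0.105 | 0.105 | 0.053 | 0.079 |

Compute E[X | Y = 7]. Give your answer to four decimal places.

5.6152

P(Y = 7) = 0.343.
Σ X·P over the event = 2·(0.132) + 7·(0.079) + 8·(0.079) + 9·(0.053) = 1.926.
E[X | Y = 7] = (1.926) / (0.343) = 5.6152.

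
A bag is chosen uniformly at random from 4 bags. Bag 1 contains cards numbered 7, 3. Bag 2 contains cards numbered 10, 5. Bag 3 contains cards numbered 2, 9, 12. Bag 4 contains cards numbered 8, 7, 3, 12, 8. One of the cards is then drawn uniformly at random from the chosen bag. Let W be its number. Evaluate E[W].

833/120

E[W | bag 1] = (7+3)/2 = 5.
E[W | bag 2] = (10+5)/2 = 15/2.
E[W | bag 3] = (2+9+12)/3 = 23/3.
E[W | bag 4] = (8+7+3+12+8)/5 = 38/5.
E[W] = (1/4)·(5) + (1/4)·(15/2) + (1/4)·(23/3) + (1/4)·(38/5) = 833/120.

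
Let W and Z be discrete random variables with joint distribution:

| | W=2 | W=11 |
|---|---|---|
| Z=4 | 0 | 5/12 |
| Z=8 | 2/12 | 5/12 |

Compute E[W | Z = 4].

11

P(Z = 4) = 5/12.
Σ W·P over the event = 11·(5/12) = 55/12.
E[W | Z = 4] = (55/12) / (5/12) = 11.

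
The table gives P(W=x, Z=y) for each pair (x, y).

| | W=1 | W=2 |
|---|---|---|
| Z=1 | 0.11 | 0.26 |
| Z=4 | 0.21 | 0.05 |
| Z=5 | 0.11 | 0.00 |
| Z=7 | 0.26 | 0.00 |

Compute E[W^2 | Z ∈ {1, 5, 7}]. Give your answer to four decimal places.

P(Z ∈ {1, 5, 7}) = 0.74.
Σ W^2·P over the event = 1·(0.11) + 1·(0.11) + 1·(0.26) + 4·(0.26) = 1.52.
E[W^2 | Z ∈ {1, 5, 7}] = (1.52) / (0.74) = 2.0541.

2.0541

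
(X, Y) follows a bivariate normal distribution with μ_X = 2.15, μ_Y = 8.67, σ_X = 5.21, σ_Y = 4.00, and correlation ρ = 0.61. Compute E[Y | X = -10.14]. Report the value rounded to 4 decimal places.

For a bivariate normal, E[Y | X=x] = μ_Y + ρ·(σ_Y/σ_X)·(x − μ_X).
E[Y | X=-10.14] = 8.67 + (0.61)·(4.00/5.21)·(-10.14 − (2.15)) = 8.67 + (0.46833)·(-12.29) = 2.9142.

2.9142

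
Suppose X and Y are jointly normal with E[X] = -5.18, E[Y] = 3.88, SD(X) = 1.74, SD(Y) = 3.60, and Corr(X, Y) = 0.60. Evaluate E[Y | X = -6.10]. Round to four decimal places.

2.7379

The regression of Y on X has slope ρ·σ_Y/σ_X and passes through (μ_X, μ_Y).
E[Y | X=-6.10] = 3.88 + (0.60)·(3.60/1.74)·(-6.10 − (-5.18)) = 3.88 + (1.2414)·(-0.92) = 2.7379.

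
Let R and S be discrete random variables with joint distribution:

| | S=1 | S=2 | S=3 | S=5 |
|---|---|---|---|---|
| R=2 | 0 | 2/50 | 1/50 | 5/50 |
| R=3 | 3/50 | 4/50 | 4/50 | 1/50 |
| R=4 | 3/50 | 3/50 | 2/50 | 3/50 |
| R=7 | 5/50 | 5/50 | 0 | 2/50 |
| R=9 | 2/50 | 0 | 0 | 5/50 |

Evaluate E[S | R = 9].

P(R = 9) = 7/50.
Summing S·P(R=x,S=y) over the conditioning event gives 27/50.
E[S | R = 9] = (27/50) / (7/50) = 27/7.

27/7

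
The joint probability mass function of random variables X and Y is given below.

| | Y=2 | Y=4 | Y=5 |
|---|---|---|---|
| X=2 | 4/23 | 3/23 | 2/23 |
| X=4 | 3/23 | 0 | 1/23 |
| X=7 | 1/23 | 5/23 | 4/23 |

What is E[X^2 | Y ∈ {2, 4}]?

P(Y ∈ {2, 4}) = 16/23.
Summing X^2·P(X=x,Y=y) over the conditioning event gives 370/23.
E[X^2 | Y ∈ {2, 4}] = (370/23) / (16/23) = 185/8.

185/8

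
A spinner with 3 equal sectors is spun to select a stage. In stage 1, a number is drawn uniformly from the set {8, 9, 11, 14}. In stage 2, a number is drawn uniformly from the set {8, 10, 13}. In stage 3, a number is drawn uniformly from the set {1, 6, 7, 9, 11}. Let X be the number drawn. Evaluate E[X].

E[X | stage 1] = (8+9+11+14)/4 = 21/2.
E[X | stage 2] = (8+10+13)/3 = 31/3.
E[X | stage 3] = (1+6+7+9+11)/5 = 34/5.
E[X] = (1/3)·(21/2) + (1/3)·(31/3) + (1/3)·(34/5) = 829/90.

829/90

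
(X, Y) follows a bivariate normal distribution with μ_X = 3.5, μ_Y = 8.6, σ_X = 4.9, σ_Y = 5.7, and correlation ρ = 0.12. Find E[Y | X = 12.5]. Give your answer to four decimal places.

9.8563

For a bivariate normal, E[Y | X=x] = μ_Y + ρ·(σ_Y/σ_X)·(x − μ_X).
E[Y | X=12.5] = 8.6 + (0.12)·(5.7/4.9)·(12.5 − (3.5)) = 8.6 + (0.13959)·(9) = 9.8563.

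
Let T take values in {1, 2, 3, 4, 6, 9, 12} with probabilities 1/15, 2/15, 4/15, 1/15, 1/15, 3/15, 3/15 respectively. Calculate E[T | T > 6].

21/2

P(T > 6) = 2/5.
Σ over the event: 9·1/5 + 12·1/5 = 21/5.
E[T | T > 6] = (21/5) / (2/5) = 21/2.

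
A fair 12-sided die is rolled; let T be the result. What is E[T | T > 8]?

Given T > 8, T is equally likely to be any of {9, 10, 11, 12}.
E[T | T > 8] = (9 + 10 + 11 + 12) / 4 = 21/2.

21/2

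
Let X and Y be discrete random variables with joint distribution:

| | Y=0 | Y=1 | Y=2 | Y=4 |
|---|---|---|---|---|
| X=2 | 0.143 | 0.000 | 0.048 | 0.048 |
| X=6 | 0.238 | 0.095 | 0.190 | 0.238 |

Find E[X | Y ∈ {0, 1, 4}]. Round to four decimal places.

P(Y ∈ {0, 1, 4}) = 0.762.
Σ X·P over the event = 2·(0.143) + 2·(0.048) + 6·(0.238) + 6·(0.095) + 6·(0.238) = 3.808.
E[X | Y ∈ {0, 1, 4}] = (3.808) / (0.762) = 4.9974.

4.9974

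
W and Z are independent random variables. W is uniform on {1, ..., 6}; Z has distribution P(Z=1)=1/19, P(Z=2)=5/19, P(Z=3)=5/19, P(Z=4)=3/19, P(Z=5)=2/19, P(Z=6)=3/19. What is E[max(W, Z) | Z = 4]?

9/2

P(Z = 4) = 3/19.
Summing max(W,Z)·P(x,y) over outcomes with Z = 4 gives 27/38.
E[max(W, Z) | Z = 4] = (27/38) / (3/19) = 9/2.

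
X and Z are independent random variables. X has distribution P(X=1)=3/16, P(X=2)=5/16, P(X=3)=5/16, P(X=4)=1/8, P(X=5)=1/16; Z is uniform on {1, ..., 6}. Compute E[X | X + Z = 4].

P(X + Z = 4) = 13/96.
Summing X·P(x,y) over outcomes with X + Z = 4 gives 7/24.
E[X | X + Z = 4] = (7/24) / (13/96) = 28/13.

28/13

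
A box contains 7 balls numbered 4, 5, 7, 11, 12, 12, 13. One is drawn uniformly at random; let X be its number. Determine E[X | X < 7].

P(X < 7) = 2/7.
Σ over the event: 4·1/7 + 5·1/7 = 9/7.
E[X | X < 7] = (9/7) / (2/7) = 9/2.

9/2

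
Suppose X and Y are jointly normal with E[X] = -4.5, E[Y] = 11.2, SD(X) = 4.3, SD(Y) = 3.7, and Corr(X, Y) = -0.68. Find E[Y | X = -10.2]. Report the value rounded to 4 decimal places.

The regression of Y on X has slope ρ·σ_Y/σ_X and passes through (μ_X, μ_Y).
E[Y | X=-10.2] = 11.2 + (-0.68)·(3.7/4.3)·(-10.2 − (-4.5)) = 11.2 + (-0.58512)·(-5.7) = 14.5352.

14.5352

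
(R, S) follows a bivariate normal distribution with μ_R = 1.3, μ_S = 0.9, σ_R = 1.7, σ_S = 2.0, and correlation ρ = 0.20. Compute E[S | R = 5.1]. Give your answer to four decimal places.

For a bivariate normal, E[S | R=x] = μ_S + ρ·(σ_S/σ_R)·(x − μ_R).
E[S | R=5.1] = 0.9 + (0.20)·(2.0/1.7)·(5.1 − (1.3)) = 0.9 + (0.23529)·(3.8) = 1.7941.

1.7941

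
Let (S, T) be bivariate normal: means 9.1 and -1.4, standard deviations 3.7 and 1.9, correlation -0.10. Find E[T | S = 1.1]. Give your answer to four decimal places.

-0.9892

For a bivariate normal, E[T | S=x] = μ_T + ρ·(σ_T/σ_S)·(x − μ_S).
E[T | S=1.1] = -1.4 + (-0.10)·(1.9/3.7)·(1.1 − (9.1)) = -1.4 + (-0.051351)·(-8) = -0.9892.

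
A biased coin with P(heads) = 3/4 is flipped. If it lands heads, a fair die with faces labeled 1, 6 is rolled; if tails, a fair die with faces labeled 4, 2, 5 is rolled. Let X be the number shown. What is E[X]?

E[X | heads] = (1+6)/2 = 7/2.
E[X | tails] = (4+2+5)/3 = 11/3.
By the law of total expectation,
E[X] = (3/4)·(7/2) + (1/4)·(11/3) = 85/24.

85/24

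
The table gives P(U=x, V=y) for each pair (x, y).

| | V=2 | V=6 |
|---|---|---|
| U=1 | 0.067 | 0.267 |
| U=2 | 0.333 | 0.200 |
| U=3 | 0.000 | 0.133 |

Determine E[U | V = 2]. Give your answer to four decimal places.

P(V = 2) = 0.400.
Σ U·P over the event = 1·(0.067) + 2·(0.333) = 0.733.
E[U | V = 2] = (0.733) / (0.400) = 1.8325.

1.8325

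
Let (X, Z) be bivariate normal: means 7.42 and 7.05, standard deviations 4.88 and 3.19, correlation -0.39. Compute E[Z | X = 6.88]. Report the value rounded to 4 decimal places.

7.1877

The regression of Z on X has slope ρ·σ_Z/σ_X and passes through (μ_X, μ_Z).
E[Z | X=6.88] = 7.05 + (-0.39)·(3.19/4.88)·(6.88 − (7.42)) = 7.05 + (-0.25494)·(-0.54) = 7.1877.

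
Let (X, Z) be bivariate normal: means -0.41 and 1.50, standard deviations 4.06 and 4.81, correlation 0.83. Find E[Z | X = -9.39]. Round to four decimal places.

The regression of Z on X has slope ρ·σ_Z/σ_X and passes through (μ_X, μ_Z).
E[Z | X=-9.39] = 1.50 + (0.83)·(4.81/4.06)·(-9.39 − (-0.41)) = 1.50 + (0.98333)·(-8.98) = -7.3303.

-7.3303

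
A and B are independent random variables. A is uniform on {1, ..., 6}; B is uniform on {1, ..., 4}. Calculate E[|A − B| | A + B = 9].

P(A + B = 9) = 1/12.
Summing |A−B|·P(x,y) over outcomes with A + B = 9 gives 1/6.
E[|A − B| | A + B = 9] = (1/6) / (1/12) = 2.

2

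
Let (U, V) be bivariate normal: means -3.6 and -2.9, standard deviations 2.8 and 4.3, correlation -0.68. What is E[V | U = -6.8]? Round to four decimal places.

The regression of V on U has slope ρ·σ_V/σ_U and passes through (μ_U, μ_V).
E[V | U=-6.8] = -2.9 + (-0.68)·(4.3/2.8)·(-6.8 − (-3.6)) = -2.9 + (-1.04429)·(-3.2) = 0.4417.

0.4417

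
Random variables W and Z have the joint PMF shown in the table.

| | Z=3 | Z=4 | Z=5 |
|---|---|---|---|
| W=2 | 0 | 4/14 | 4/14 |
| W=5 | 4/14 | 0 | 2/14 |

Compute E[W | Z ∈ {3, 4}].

7/2

P(Z ∈ {3, 4}) = 4/7.
Σ W·P over the event = 2·(4/14) + 5·(4/14) = 2.
E[W | Z ∈ {3, 4}] = (2) / (4/7) = 7/2.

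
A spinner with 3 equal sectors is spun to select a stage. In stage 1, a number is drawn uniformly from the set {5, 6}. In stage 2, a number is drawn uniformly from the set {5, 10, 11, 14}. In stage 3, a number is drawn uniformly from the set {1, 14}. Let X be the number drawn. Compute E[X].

23/3

E[X | stage 1] = (5+6)/2 = 11/2.
E[X | stage 2] = (5+10+11+14)/4 = 10.
E[X | stage 3] = (1+14)/2 = 15/2.
By the law of total expectation,
E[X] = (1/3)·(11/2) + (1/3)·(10) + (1/3)·(15/2) = 23/3.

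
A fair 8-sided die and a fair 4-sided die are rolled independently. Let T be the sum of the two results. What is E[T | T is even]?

P(T is even) = 1/2.
Σ over the event: 2·1/32 + 4·3/32 + 6·1/8 + 8·1/8 + 10·3/32 + 12·1/32 = 7/2.
E[T | T is even] = (7/2) / (1/2) = 7.

7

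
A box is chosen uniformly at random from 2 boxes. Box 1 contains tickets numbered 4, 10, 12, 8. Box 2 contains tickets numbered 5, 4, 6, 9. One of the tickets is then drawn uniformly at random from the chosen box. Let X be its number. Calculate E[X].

29/4

E[X | box 1] = (4+10+12+8)/4 = 17/2.
E[X | box 2] = (5+4+6+9)/4 = 6.
By the law of total expectation,
E[X] = (1/2)·(17/2) + (1/2)·(6) = 29/4.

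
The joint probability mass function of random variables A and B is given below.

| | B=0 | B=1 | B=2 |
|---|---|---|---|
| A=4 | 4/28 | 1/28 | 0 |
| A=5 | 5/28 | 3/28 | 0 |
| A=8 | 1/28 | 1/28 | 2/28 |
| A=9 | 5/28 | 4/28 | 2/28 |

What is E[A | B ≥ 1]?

97/13

P(B ≥ 1) = 13/28.
Summing A·P(A=x,B=y) over the conditioning event gives 97/28.
E[A | B ≥ 1] = (97/28) / (13/28) = 97/13.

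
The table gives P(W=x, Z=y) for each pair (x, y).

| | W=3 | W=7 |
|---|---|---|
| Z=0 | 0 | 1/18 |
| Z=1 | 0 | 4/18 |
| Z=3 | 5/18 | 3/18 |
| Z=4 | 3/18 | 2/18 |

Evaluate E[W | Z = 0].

P(Z = 0) = 1/18.
Σ W·P over the event = 7·(1/18) = 7/18.
E[W | Z = 0] = (7/18) / (1/18) = 7.

7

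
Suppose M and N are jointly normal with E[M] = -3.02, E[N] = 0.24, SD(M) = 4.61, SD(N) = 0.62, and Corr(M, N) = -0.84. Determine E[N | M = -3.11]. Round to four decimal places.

0.2502

E[N | M=x] = μ_N + ρ(σ_N/σ_M)(x − μ_M) for jointly normal variables.
E[N | M=-3.11] = 0.24 + (-0.84)·(0.62/4.61)·(-3.11 − (-3.02)) = 0.24 + (-0.11297)·(-0.09) = 0.2502.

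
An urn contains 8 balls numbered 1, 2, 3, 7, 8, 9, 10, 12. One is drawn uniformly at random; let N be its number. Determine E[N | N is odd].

5

P(N is odd) = 1/2.
Σ over the event: 1·1/8 + 3·1/8 + 7·1/8 + 9·1/8 = 5/2.
E[N | N is odd] = (5/2) / (1/2) = 5.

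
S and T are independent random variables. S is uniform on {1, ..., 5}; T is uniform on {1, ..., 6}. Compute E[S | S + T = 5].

5/2

P(S + T = 5) = 2/15.
Summing S·P(x,y) over outcomes with S + T = 5 gives 1/3.
E[S | S + T = 5] = (1/3) / (2/15) = 5/2.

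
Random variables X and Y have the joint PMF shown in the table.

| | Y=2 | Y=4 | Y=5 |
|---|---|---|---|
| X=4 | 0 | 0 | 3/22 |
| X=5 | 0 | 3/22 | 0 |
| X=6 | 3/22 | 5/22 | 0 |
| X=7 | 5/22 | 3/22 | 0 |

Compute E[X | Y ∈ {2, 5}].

65/11

P(Y ∈ {2, 5}) = 1/2.
Σ X·P over the event = 4·(3/22) + 6·(3/22) + 7·(5/22) = 65/22.
E[X | Y ∈ {2, 5}] = (65/22) / (1/2) = 65/11.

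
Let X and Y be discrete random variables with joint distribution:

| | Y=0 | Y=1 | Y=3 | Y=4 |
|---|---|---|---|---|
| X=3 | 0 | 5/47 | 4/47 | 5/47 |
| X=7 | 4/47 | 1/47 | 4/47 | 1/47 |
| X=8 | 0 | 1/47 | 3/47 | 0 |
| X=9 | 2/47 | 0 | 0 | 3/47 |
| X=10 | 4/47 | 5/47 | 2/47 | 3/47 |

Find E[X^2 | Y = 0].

P(Y = 0) = 10/47.
Summing X^2·P(X=x,Y=y) over the conditioning event gives 758/47.
E[X^2 | Y = 0] = (758/47) / (10/47) = 379/5.

379/5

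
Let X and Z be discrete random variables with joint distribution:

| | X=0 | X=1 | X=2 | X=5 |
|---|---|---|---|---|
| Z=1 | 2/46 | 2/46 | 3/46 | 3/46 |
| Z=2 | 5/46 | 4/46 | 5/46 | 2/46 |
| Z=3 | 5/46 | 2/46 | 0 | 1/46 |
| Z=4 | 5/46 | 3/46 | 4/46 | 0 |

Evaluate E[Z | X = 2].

29/12

P(X = 2) = 6/23.
Σ Z·P over the event = 1·(3/46) + 2·(5/46) + 4·(4/46) = 29/46.
E[Z | X = 2] = (29/46) / (6/23) = 29/12.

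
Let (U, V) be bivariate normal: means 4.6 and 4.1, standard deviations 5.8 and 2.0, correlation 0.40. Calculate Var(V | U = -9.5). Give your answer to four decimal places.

3.3600

Var(V | U=x) = (1 − ρ²)·σ_V².
Var(V | U=-9.5) = (2.0)²·(1 − (0.40)²) = 4·0.84 = 3.3600.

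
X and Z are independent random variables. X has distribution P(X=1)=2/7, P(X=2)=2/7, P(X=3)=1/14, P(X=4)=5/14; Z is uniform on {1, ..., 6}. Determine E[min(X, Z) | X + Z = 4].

13/9

P(X + Z = 4) = 3/28.
Summing min(X,Z)·P(x,y) over outcomes with X + Z = 4 gives 13/84.
E[min(X, Z) | X + Z = 4] = (13/84) / (3/28) = 13/9.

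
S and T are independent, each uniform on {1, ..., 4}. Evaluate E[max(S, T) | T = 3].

13/4

P(T = 3) = 1/4.
Summing max(S,T)·P(x,y) over outcomes with T = 3 gives 13/16.
E[max(S, T) | T = 3] = (13/16) / (1/4) = 13/4.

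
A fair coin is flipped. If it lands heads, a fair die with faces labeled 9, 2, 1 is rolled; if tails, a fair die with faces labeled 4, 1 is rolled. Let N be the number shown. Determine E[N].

E[N | heads] = (9+2+1)/3 = 4.
E[N | tails] = (4+1)/2 = 5/2.
By the law of total expectation,
E[N] = (1/2)·(4) + (1/2)·(5/2) = 13/4.

13/4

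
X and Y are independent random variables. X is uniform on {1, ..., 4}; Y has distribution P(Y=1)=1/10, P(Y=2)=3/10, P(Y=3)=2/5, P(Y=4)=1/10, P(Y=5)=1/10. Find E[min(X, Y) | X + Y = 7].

P(X + Y = 7) = 3/20.
Summing min(X,Y)·P(x,y) over outcomes with X + Y = 7 gives 17/40.
E[min(X, Y) | X + Y = 7] = (17/40) / (3/20) = 17/6.

17/6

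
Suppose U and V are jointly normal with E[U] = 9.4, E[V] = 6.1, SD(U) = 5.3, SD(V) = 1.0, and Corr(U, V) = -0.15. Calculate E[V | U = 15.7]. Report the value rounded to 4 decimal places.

For a bivariate normal, E[V | U=x] = μ_V + ρ·(σ_V/σ_U)·(x − μ_U).
E[V | U=15.7] = 6.1 + (-0.15)·(1.0/5.3)·(15.7 − (9.4)) = 6.1 + (-0.028302)·(6.3) = 5.9217.

5.9217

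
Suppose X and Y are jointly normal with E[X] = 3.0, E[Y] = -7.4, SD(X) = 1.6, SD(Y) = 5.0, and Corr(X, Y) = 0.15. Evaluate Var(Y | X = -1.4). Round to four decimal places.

Var(Y | X=x) = (1 − ρ²)·σ_Y².
Var(Y | X=-1.4) = (5.0)²·(1 − (0.15)²) = 25·0.9775 = 24.4375.

24.4375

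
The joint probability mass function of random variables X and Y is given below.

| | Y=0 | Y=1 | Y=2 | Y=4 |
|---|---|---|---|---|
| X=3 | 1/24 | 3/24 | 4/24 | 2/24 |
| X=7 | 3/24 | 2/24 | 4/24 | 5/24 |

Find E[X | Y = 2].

P(Y = 2) = 1/3.
Σ X·P over the event = 3·(4/24) + 7·(4/24) = 5/3.
E[X | Y = 2] = (5/3) / (1/3) = 5.

5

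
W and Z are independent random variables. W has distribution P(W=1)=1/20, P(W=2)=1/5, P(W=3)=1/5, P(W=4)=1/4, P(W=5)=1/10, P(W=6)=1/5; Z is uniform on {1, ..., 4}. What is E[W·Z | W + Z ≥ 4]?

739/74

P(W + Z ≥ 4) = 37/40.
Summing WZ·P(x,y) over outcomes with W + Z ≥ 4 gives 739/80.
E[W·Z | W + Z ≥ 4] = (739/80) / (37/40) = 739/74.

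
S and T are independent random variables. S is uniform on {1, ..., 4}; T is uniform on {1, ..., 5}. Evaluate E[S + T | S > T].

5

Outcomes with S > T: (2,1), (3,1), (3,2), (4,1), (4,2), (4,3), each with probability 1/20.
E[S + T | S > T] = (3 + 4 + 5 + 5 + 6 + 7) / 6 = 5.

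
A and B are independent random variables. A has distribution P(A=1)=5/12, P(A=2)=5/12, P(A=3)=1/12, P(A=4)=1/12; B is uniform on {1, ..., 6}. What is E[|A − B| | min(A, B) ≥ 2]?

9/5

P(min(A, B) ≥ 2) = 35/72.
Summing |A−B|·P(x,y) over outcomes with min(A, B) ≥ 2 gives 7/8.
E[|A − B| | min(A, B) ≥ 2] = (7/8) / (35/72) = 9/5.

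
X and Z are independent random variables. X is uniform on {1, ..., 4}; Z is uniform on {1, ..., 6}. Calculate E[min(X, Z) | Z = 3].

9/4

P(Z = 3) = 1/6.
Summing min(X,Z)·P(x,y) over outcomes with Z = 3 gives 3/8.
E[min(X, Z) | Z = 3] = (3/8) / (1/6) = 9/4.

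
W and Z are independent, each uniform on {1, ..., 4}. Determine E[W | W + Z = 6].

3

Outcomes with W + Z = 6: (2,4), (3,3), (4,2), each with probability 1/16.
E[W | W + Z = 6] = (2 + 3 + 4) / 3 = 3.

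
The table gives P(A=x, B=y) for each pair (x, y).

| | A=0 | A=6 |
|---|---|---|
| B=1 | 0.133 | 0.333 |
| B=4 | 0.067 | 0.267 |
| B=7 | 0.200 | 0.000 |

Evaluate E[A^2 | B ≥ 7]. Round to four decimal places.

P(B ≥ 7) = 0.200.
Σ A^2·P over the event = 0·(0.200) = 0.000.
E[A^2 | B ≥ 7] = (0.000) / (0.200) = 0.0000.

0.0000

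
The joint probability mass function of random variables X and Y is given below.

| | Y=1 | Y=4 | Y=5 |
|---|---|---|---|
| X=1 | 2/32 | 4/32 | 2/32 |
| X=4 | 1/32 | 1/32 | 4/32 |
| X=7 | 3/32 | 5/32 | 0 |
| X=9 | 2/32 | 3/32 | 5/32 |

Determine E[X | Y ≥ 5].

P(Y ≥ 5) = 11/32.
Σ X·P over the event = 1·(2/32) + 4·(4/32) + 9·(5/32) = 63/32.
E[X | Y ≥ 5] = (63/32) / (11/32) = 63/11.

63/11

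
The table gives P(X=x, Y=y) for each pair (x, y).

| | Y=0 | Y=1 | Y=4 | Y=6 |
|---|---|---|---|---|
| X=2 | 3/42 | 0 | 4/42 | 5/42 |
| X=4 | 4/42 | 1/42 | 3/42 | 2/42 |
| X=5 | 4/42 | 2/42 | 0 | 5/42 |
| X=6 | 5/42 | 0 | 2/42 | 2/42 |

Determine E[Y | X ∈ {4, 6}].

45/19

P(X ∈ {4, 6}) = 19/42.
Σ Y·P over the event = 0·(4/42) + 1·(1/42) + 4·(3/42) + 6·(2/42) + 0·(5/42) + 4·(2/42) + 6·(2/42) = 15/14.
E[Y | X ∈ {4, 6}] = (15/14) / (19/42) = 45/19.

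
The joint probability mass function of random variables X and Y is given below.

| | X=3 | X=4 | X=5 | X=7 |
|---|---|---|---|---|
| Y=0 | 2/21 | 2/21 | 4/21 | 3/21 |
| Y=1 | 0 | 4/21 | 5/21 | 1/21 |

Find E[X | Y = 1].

P(Y = 1) = 10/21.
Σ X·P over the event = 4·(4/21) + 5·(5/21) + 7·(1/21) = 16/7.
E[X | Y = 1] = (16/7) / (10/21) = 24/5.

24/5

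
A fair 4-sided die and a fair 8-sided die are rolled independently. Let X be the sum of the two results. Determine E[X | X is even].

P(X is even) = 1/2.
Σ over the event: 2·1/32 + 4·3/32 + 6·1/8 + 8·1/8 + 10·3/32 + 12·1/32 = 7/2.
E[X | X is even] = (7/2) / (1/2) = 7.

7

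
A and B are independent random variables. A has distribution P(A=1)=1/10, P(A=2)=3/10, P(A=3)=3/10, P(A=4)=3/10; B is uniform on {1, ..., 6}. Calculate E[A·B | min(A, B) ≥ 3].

63/4

P(min(A, B) ≥ 3) = 2/5.
Summing AB·P(x,y) over outcomes with min(A, B) ≥ 3 gives 63/10.
E[A·B | min(A, B) ≥ 3] = (63/10) / (2/5) = 63/4.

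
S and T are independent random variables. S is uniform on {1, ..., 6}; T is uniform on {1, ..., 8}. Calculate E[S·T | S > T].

35/3

P(S > T) = 5/16.
Summing ST·P(x,y) over outcomes with S > T gives 175/48.
E[S·T | S > T] = (175/48) / (5/16) = 35/3.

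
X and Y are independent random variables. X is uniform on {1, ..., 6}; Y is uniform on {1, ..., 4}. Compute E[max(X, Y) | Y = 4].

9/2

P(Y = 4) = 1/4.
Summing max(X,Y)·P(x,y) over outcomes with Y = 4 gives 9/8.
E[max(X, Y) | Y = 4] = (9/8) / (1/4) = 9/2.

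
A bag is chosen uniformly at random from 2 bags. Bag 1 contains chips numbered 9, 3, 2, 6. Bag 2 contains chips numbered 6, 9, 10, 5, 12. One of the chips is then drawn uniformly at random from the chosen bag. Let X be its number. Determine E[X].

E[X | bag 1] = (9+3+2+6)/4 = 5.
E[X | bag 2] = (6+9+10+5+12)/5 = 42/5.
By the law of total expectation,
E[X] = (1/2)·(5) + (1/2)·(42/5) = 67/10.

67/10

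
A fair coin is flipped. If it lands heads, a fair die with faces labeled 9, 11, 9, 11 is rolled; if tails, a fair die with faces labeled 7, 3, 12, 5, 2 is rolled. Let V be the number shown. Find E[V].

E[V | heads] = (9+11+9+11)/4 = 10.
E[V | tails] = (7+3+12+5+2)/5 = 29/5.
By the law of total expectation,
E[V] = (1/2)·(10) + (1/2)·(29/5) = 79/10.

79/10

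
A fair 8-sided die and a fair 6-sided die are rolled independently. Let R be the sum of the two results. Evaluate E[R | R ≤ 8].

160/27

P(R ≤ 8) = 9/16.
Σ over the event: 2·1/48 + 3·1/24 + 4·1/16 + 5·1/12 + 6·5/48 + 7·1/8 + 8·1/8 = 10/3.
E[R | R ≤ 8] = (10/3) / (9/16) = 160/27.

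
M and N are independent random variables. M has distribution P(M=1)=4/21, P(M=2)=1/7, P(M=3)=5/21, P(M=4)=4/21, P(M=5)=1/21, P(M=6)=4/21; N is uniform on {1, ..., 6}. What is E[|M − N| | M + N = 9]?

P(M + N = 9) = 1/9.
Summing |M−N|·P(x,y) over outcomes with M + N = 9 gives 16/63.
E[|M − N| | M + N = 9] = (16/63) / (1/9) = 16/7.

16/7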